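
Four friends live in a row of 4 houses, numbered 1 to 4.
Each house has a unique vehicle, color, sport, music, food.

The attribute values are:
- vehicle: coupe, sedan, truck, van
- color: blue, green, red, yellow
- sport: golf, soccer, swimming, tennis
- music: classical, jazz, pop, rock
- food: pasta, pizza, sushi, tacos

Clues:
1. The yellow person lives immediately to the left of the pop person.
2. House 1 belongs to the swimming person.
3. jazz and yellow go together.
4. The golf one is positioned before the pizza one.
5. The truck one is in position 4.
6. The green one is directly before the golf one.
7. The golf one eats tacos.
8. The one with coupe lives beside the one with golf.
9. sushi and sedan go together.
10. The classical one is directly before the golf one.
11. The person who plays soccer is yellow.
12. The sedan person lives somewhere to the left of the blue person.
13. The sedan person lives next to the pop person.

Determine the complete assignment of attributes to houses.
Solution:

House | Vehicle | Color | Sport | Music | Food
----------------------------------------------
  1   | coupe | green | swimming | classical | pasta
  2   | van | red | golf | rock | tacos
  3   | sedan | yellow | soccer | jazz | sushi
  4   | truck | blue | tennis | pop | pizza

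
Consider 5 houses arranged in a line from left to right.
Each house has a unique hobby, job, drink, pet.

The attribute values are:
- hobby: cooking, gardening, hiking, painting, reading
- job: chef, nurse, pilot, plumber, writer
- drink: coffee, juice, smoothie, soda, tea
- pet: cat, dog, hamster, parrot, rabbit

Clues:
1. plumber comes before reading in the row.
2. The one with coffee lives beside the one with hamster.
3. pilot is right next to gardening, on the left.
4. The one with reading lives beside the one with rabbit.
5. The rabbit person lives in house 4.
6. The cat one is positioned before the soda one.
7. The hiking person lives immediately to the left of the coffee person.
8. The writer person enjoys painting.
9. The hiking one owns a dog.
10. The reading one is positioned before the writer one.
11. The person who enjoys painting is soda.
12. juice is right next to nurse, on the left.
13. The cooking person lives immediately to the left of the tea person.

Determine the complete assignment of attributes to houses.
Solution:

House | Hobby | Job | Drink | Pet
---------------------------------
  1   | hiking | plumber | juice | dog
  2   | cooking | nurse | coffee | cat
  3   | reading | pilot | tea | hamster
  4   | gardening | chef | smoothie | rabbit
  5   | painting | writer | soda | parrot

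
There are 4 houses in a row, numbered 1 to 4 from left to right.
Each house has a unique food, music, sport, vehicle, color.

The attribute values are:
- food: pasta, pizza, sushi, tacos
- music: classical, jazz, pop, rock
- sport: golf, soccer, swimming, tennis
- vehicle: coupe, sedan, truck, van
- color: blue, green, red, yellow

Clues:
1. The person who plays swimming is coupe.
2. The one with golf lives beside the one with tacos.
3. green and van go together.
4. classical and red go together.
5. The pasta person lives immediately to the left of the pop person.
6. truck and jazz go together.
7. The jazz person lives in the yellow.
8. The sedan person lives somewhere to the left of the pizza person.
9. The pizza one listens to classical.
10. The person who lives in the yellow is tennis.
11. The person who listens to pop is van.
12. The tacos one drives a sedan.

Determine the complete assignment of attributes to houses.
Solution:

House | Food | Music | Sport | Vehicle | Color
----------------------------------------------
  1   | pasta | jazz | tennis | truck | yellow
  2   | sushi | pop | golf | van | green
  3   | tacos | rock | soccer | sedan | blue
  4   | pizza | classical | swimming | coupe | red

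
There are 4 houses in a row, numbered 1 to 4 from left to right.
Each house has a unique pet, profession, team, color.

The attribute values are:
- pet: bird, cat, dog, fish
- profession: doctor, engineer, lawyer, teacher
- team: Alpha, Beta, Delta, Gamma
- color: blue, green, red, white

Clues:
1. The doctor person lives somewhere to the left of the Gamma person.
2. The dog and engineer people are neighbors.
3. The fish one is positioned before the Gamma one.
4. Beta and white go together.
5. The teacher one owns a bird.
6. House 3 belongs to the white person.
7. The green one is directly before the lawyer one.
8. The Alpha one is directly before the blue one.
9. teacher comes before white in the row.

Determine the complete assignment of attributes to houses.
Solution:

House | Pet | Profession | Team | Color
---------------------------------------
  1   | bird | teacher | Alpha | green
  2   | fish | lawyer | Delta | blue
  3   | dog | doctor | Beta | white
  4   | cat | engineer | Gamma | red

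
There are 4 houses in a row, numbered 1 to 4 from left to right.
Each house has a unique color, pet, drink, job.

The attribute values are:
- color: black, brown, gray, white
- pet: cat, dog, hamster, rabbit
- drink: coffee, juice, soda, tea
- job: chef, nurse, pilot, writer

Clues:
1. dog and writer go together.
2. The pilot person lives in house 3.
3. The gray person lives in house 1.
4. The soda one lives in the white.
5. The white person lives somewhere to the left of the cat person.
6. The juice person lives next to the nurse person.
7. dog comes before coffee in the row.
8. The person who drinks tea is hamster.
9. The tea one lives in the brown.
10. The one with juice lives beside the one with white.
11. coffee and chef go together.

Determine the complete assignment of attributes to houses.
Solution:

House | Color | Pet | Drink | Job
---------------------------------
  1   | gray | dog | juice | writer
  2   | white | rabbit | soda | nurse
  3   | brown | hamster | tea | pilot
  4   | black | cat | coffee | chef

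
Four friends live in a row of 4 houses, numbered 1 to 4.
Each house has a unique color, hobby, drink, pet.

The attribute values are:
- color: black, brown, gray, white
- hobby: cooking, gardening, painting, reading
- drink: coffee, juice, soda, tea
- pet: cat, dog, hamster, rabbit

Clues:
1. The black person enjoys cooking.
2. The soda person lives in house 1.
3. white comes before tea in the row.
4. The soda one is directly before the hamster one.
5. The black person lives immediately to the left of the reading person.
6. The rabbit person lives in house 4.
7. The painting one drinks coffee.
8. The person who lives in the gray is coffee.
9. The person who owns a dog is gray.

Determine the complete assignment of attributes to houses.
Solution:

House | Color | Hobby | Drink | Pet
-----------------------------------
  1   | black | cooking | soda | cat
  2   | white | reading | juice | hamster
  3   | gray | painting | coffee | dog
  4   | brown | gardening | tea | rabbit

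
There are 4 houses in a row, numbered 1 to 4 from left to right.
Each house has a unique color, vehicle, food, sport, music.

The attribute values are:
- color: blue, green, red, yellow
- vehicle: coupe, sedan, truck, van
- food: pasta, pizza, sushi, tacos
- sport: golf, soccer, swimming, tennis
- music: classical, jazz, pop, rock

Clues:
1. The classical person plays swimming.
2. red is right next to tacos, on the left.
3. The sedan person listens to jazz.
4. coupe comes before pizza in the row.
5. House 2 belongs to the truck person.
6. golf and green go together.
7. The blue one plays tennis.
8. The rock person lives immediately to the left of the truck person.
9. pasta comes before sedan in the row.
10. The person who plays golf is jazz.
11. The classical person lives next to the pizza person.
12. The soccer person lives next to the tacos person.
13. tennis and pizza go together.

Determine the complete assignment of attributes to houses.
Solution:

House | Color | Vehicle | Food | Sport | Music
----------------------------------------------
  1   | red | coupe | pasta | soccer | rock
  2   | yellow | truck | tacos | swimming | classical
  3   | blue | van | pizza | tennis | pop
  4   | green | sedan | sushi | golf | jazz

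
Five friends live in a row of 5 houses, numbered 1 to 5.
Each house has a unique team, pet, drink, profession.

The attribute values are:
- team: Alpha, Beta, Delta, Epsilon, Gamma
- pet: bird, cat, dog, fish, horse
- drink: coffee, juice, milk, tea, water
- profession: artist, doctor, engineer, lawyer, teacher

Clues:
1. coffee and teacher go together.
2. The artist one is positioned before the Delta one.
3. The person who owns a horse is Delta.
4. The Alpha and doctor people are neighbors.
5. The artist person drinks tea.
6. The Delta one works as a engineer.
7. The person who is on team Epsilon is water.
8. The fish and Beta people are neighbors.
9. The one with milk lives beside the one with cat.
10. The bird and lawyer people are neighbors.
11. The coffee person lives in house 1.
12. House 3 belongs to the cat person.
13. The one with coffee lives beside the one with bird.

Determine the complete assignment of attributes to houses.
Solution:

House | Team | Pet | Drink | Profession
---------------------------------------
  1   | Alpha | fish | coffee | teacher
  2   | Beta | bird | milk | doctor
  3   | Epsilon | cat | water | lawyer
  4   | Gamma | dog | tea | artist
  5   | Delta | horse | juice | engineer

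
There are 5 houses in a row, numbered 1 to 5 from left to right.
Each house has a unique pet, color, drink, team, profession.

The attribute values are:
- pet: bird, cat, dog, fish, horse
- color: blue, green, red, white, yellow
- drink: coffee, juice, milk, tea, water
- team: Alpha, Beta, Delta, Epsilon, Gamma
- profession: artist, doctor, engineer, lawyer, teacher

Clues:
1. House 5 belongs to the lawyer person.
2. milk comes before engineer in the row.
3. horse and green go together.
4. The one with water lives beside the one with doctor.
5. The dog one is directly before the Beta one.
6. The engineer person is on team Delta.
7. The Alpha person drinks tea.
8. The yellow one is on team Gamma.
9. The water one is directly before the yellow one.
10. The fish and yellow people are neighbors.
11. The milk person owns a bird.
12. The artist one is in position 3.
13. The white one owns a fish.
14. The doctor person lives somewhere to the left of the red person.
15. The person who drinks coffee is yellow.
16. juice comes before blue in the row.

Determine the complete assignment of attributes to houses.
Solution:

House | Pet | Color | Drink | Team | Profession
-----------------------------------------------
  1   | fish | white | water | Epsilon | teacher
  2   | dog | yellow | coffee | Gamma | doctor
  3   | bird | red | milk | Beta | artist
  4   | horse | green | juice | Delta | engineer
  5   | cat | blue | tea | Alpha | lawyer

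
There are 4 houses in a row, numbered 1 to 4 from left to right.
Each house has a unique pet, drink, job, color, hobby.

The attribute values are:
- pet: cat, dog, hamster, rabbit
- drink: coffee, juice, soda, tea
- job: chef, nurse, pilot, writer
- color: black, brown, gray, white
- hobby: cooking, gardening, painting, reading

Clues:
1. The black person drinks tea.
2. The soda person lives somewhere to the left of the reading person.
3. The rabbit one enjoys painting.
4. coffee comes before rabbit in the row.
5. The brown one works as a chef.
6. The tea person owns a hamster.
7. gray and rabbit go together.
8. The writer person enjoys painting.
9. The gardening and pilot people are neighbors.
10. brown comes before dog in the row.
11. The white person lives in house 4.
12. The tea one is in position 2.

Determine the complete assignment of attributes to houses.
Solution:

House | Pet | Drink | Job | Color | Hobby
-----------------------------------------
  1   | cat | coffee | chef | brown | gardening
  2   | hamster | tea | pilot | black | cooking
  3   | rabbit | soda | writer | gray | painting
  4   | dog | juice | nurse | white | reading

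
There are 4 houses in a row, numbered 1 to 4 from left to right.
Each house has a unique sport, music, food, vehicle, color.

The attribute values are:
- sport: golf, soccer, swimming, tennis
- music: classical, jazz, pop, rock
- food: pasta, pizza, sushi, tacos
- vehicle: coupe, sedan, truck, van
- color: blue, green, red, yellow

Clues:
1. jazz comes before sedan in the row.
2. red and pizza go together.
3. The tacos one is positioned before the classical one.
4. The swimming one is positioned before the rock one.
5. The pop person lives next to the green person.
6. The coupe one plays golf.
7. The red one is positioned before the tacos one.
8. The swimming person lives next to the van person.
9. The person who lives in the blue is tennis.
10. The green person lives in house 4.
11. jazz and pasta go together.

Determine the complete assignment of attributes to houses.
Solution:

House | Sport | Music | Food | Vehicle | Color
----------------------------------------------
  1   | swimming | jazz | pasta | truck | yellow
  2   | soccer | rock | pizza | van | red
  3   | tennis | pop | tacos | sedan | blue
  4   | golf | classical | sushi | coupe | green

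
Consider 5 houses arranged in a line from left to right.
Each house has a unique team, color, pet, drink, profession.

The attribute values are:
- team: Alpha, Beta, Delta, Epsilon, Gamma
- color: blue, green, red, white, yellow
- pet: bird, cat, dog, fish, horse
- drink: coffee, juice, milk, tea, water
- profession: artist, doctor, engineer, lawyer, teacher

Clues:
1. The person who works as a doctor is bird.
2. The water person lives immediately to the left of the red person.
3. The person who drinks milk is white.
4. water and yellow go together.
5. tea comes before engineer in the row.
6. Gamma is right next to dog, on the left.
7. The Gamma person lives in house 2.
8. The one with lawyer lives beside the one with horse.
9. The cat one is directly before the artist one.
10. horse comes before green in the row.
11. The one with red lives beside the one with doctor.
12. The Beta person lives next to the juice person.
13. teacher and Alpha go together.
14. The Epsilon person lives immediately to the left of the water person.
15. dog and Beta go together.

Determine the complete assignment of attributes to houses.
Solution:

House | Team | Color | Pet | Drink | Profession
-----------------------------------------------
  1   | Epsilon | blue | cat | tea | lawyer
  2   | Gamma | yellow | horse | water | artist
  3   | Beta | red | dog | coffee | engineer
  4   | Delta | green | bird | juice | doctor
  5   | Alpha | white | fish | milk | teacher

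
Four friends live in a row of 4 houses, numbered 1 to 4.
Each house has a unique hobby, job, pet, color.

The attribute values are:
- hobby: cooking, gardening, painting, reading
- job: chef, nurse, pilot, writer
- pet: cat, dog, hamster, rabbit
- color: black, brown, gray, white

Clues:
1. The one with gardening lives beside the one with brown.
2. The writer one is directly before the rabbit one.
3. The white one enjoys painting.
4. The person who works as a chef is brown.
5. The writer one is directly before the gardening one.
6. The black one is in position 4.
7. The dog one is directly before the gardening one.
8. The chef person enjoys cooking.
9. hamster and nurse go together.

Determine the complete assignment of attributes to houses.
Solution:

House | Hobby | Job | Pet | Color
---------------------------------
  1   | painting | writer | dog | white
  2   | gardening | pilot | rabbit | gray
  3   | cooking | chef | cat | brown
  4   | reading | nurse | hamster | black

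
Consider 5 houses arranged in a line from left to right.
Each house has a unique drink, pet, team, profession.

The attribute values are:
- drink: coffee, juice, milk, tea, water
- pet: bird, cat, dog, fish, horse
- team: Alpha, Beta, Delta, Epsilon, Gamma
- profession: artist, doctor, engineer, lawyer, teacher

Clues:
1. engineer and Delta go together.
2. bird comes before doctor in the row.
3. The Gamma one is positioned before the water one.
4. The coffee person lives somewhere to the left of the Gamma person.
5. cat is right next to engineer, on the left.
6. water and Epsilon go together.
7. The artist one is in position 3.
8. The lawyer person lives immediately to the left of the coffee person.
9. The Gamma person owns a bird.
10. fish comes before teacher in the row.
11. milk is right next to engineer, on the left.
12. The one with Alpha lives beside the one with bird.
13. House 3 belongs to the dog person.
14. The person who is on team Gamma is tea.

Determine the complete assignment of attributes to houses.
Solution:

House | Drink | Pet | Team | Profession
---------------------------------------
  1   | milk | cat | Beta | lawyer
  2   | coffee | fish | Delta | engineer
  3   | juice | dog | Alpha | artist
  4   | tea | bird | Gamma | teacher
  5   | water | horse | Epsilon | doctor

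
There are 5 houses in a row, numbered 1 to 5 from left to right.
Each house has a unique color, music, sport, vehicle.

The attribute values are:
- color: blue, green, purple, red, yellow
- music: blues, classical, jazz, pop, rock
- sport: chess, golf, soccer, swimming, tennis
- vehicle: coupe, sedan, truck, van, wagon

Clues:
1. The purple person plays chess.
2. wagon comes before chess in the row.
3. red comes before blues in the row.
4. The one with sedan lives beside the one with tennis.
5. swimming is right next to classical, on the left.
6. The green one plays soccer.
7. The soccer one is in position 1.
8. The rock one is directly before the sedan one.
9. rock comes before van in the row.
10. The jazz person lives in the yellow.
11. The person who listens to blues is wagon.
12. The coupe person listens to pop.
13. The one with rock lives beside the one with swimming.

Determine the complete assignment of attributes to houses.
Solution:

House | Color | Music | Sport | Vehicle
---------------------------------------
  1   | green | rock | soccer | truck
  2   | yellow | jazz | swimming | sedan
  3   | red | classical | tennis | van
  4   | blue | blues | golf | wagon
  5   | purple | pop | chess | coupe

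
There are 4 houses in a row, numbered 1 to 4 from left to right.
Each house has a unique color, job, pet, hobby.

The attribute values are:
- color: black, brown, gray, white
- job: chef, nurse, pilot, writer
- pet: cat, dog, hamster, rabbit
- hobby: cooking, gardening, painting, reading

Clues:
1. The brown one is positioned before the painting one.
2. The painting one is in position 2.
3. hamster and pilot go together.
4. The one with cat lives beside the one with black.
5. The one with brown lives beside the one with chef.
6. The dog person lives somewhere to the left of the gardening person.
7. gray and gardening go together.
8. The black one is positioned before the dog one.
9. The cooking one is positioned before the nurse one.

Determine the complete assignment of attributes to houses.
Solution:

House | Color | Job | Pet | Hobby
---------------------------------
  1   | brown | writer | cat | cooking
  2   | black | chef | rabbit | painting
  3   | white | nurse | dog | reading
  4   | gray | pilot | hamster | gardening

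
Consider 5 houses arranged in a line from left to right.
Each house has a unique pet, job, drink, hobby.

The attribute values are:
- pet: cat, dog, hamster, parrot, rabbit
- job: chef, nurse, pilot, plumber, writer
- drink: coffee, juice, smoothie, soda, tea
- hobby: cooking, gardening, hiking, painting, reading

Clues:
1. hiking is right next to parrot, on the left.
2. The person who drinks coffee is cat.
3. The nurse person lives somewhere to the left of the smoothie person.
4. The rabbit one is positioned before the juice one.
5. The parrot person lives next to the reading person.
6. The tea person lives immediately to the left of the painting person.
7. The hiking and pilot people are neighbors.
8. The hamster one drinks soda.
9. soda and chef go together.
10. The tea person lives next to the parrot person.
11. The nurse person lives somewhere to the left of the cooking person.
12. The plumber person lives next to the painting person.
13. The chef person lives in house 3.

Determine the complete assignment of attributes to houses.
Solution:

House | Pet | Job | Drink | Hobby
---------------------------------
  1   | rabbit | plumber | tea | hiking
  2   | parrot | pilot | juice | painting
  3   | hamster | chef | soda | reading
  4   | cat | nurse | coffee | gardening
  5   | dog | writer | smoothie | cooking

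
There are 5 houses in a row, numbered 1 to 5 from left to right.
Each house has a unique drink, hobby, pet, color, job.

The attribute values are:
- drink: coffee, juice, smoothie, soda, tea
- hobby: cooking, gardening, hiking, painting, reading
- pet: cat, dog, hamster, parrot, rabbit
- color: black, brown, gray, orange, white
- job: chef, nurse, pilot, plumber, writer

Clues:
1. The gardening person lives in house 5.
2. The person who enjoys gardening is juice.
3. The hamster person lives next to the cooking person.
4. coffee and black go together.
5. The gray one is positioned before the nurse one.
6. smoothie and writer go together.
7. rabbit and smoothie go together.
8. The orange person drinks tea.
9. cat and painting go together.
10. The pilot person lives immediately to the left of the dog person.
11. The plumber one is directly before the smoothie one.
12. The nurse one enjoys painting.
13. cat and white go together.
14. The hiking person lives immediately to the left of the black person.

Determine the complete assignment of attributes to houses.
Solution:

House | Drink | Hobby | Pet | Color | Job
-----------------------------------------
  1   | tea | hiking | hamster | orange | pilot
  2   | coffee | cooking | dog | black | plumber
  3   | smoothie | reading | rabbit | gray | writer
  4   | soda | painting | cat | white | nurse
  5   | juice | gardening | parrot | brown | chef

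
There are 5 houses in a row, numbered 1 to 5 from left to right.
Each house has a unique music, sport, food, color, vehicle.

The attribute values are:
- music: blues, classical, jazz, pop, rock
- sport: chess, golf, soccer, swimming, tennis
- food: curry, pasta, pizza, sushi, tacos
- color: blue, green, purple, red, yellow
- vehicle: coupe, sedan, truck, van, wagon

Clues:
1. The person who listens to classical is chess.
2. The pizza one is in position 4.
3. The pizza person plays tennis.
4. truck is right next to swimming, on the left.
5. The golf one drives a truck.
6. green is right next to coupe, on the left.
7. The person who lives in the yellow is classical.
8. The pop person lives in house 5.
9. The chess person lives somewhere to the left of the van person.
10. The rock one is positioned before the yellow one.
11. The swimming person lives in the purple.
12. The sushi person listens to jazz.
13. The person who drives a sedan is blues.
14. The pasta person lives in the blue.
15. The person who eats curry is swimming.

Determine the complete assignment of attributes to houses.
Solution:

House | Music | Sport | Food | Color | Vehicle
----------------------------------------------
  1   | jazz | golf | sushi | green | truck
  2   | rock | swimming | curry | purple | coupe
  3   | classical | chess | tacos | yellow | wagon
  4   | blues | tennis | pizza | red | sedan
  5   | pop | soccer | pasta | blue | van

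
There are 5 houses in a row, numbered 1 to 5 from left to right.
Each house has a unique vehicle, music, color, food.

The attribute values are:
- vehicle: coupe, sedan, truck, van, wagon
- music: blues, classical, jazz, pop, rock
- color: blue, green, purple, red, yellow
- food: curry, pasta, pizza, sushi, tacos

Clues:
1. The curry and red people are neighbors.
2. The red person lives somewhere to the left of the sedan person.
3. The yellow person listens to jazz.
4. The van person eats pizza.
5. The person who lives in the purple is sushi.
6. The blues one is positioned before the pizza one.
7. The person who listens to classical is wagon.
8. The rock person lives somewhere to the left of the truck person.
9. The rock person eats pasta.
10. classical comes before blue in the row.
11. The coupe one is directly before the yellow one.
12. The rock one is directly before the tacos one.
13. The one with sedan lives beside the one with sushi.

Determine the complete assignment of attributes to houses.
Solution:

House | Vehicle | Music | Color | Food
--------------------------------------
  1   | wagon | classical | green | curry
  2   | coupe | rock | red | pasta
  3   | sedan | jazz | yellow | tacos
  4   | truck | blues | purple | sushi
  5   | van | pop | blue | pizza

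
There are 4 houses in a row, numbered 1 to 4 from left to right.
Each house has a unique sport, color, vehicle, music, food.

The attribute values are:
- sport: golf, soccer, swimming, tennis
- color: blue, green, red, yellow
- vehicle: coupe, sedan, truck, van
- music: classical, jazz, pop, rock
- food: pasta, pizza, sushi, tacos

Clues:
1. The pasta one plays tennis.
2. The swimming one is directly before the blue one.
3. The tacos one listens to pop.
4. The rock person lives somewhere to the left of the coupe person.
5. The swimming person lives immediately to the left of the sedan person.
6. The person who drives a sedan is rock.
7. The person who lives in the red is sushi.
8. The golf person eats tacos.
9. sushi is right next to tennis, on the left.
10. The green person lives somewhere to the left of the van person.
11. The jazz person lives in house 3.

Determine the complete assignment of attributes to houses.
Solution:

House | Sport | Color | Vehicle | Music | Food
----------------------------------------------
  1   | swimming | red | truck | classical | sushi
  2   | tennis | blue | sedan | rock | pasta
  3   | soccer | green | coupe | jazz | pizza
  4   | golf | yellow | van | pop | tacos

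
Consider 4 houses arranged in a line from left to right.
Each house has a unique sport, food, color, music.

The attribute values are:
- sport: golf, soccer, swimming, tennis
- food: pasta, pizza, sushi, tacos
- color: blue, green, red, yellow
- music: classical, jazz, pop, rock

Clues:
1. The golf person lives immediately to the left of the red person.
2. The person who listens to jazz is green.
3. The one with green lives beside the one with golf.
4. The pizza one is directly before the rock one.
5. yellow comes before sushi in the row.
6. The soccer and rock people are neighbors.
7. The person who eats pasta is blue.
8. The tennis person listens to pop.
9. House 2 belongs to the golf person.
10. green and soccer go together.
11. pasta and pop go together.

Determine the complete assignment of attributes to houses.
Solution:

House | Sport | Food | Color | Music
------------------------------------
  1   | soccer | pizza | green | jazz
  2   | golf | tacos | yellow | rock
  3   | swimming | sushi | red | classical
  4   | tennis | pasta | blue | pop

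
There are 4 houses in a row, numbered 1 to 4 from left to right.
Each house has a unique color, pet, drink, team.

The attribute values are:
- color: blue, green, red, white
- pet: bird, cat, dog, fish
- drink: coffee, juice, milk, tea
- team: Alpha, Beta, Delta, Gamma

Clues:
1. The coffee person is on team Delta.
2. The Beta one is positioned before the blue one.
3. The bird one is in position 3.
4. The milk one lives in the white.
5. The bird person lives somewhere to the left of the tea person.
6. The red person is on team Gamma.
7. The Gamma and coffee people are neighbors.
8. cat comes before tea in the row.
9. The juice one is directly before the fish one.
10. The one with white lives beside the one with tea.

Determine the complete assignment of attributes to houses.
Solution:

House | Color | Pet | Drink | Team
----------------------------------
  1   | red | cat | juice | Gamma
  2   | green | fish | coffee | Delta
  3   | white | bird | milk | Beta
  4   | blue | dog | tea | Alpha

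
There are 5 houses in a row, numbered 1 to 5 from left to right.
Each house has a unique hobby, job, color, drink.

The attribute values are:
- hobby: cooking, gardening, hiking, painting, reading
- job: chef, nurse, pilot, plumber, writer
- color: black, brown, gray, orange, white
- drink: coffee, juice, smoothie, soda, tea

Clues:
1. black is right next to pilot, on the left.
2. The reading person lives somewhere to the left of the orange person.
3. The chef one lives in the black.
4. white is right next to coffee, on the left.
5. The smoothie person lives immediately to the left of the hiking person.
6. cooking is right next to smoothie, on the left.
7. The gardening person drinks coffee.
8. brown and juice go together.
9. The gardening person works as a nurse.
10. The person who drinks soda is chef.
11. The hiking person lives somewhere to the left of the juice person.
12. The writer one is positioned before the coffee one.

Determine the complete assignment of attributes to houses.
Solution:

House | Hobby | Job | Color | Drink
-----------------------------------
  1   | cooking | chef | black | soda
  2   | reading | pilot | gray | smoothie
  3   | hiking | writer | white | tea
  4   | gardening | nurse | orange | coffee
  5   | painting | plumber | brown | juice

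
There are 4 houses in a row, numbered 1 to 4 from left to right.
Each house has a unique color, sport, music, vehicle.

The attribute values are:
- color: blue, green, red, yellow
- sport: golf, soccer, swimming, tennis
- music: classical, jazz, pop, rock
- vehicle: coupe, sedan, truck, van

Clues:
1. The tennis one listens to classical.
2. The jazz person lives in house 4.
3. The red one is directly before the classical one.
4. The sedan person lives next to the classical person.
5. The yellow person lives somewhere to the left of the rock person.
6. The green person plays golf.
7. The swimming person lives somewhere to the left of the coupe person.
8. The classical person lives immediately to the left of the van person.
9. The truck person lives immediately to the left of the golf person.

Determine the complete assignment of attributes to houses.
Solution:

House | Color | Sport | Music | Vehicle
---------------------------------------
  1   | red | swimming | pop | sedan
  2   | yellow | tennis | classical | truck
  3   | green | golf | rock | van
  4   | blue | soccer | jazz | coupe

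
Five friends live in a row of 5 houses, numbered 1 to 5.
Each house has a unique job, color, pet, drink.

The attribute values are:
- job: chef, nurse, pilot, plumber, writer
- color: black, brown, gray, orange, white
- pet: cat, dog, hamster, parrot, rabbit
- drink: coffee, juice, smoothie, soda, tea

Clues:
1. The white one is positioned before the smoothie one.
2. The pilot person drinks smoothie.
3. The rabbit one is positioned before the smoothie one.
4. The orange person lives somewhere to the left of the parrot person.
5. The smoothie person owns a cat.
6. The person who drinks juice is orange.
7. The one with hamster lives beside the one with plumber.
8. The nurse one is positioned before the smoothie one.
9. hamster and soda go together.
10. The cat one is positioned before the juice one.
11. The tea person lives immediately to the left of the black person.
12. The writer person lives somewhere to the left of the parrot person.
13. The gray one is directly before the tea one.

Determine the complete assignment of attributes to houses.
Solution:

House | Job | Color | Pet | Drink
---------------------------------
  1   | nurse | gray | hamster | soda
  2   | plumber | white | rabbit | tea
  3   | pilot | black | cat | smoothie
  4   | writer | orange | dog | juice
  5   | chef | brown | parrot | coffee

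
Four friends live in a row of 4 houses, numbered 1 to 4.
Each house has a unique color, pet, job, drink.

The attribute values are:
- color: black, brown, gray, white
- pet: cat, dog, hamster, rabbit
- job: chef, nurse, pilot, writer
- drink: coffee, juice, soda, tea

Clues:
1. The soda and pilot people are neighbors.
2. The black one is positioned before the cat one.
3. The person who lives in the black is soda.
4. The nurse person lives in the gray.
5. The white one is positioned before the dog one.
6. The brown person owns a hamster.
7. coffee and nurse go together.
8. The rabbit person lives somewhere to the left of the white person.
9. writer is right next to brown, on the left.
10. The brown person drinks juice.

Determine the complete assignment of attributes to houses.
Solution:

House | Color | Pet | Job | Drink
---------------------------------
  1   | black | rabbit | writer | soda
  2   | brown | hamster | pilot | juice
  3   | white | cat | chef | tea
  4   | gray | dog | nurse | coffee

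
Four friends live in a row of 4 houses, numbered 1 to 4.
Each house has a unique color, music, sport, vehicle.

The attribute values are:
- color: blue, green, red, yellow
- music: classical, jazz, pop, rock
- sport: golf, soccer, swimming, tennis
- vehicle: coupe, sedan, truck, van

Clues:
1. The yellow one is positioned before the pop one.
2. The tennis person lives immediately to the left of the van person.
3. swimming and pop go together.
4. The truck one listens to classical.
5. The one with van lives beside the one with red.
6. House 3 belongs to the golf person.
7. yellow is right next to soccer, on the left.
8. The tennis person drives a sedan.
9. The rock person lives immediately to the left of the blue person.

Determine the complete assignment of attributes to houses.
Solution:

House | Color | Music | Sport | Vehicle
---------------------------------------
  1   | yellow | rock | tennis | sedan
  2   | blue | jazz | soccer | van
  3   | red | classical | golf | truck
  4   | green | pop | swimming | coupe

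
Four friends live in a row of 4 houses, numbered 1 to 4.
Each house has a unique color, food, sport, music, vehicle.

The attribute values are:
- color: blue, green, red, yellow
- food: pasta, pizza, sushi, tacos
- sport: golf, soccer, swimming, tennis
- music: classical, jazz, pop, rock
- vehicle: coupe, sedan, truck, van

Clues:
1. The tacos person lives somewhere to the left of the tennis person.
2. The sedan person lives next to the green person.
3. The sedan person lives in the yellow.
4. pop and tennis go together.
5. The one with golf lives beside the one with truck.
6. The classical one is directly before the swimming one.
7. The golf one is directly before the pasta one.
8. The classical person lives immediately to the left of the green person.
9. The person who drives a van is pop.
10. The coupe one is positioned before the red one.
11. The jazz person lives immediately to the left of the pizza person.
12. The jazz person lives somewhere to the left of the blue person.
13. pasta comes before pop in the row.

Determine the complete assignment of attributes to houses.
Solution:

House | Color | Food | Sport | Music | Vehicle
----------------------------------------------
  1   | yellow | tacos | golf | classical | sedan
  2   | green | pasta | swimming | jazz | truck
  3   | blue | pizza | soccer | rock | coupe
  4   | red | sushi | tennis | pop | van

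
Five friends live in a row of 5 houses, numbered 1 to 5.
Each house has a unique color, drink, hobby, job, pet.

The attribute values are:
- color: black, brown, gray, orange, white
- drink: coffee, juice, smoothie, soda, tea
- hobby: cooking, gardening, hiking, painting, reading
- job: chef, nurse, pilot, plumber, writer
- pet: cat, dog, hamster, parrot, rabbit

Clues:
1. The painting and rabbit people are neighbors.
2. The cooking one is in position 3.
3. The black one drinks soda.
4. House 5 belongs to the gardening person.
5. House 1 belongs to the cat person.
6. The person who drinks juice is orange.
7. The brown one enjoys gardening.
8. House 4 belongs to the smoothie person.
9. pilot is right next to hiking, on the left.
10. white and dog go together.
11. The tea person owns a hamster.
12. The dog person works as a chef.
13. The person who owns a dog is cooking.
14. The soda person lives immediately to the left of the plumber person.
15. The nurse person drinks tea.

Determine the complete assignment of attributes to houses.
Solution:

House | Color | Drink | Hobby | Job | Pet
-----------------------------------------
  1   | black | soda | painting | pilot | cat
  2   | orange | juice | hiking | plumber | rabbit
  3   | white | coffee | cooking | chef | dog
  4   | gray | smoothie | reading | writer | parrot
  5   | brown | tea | gardening | nurse | hamster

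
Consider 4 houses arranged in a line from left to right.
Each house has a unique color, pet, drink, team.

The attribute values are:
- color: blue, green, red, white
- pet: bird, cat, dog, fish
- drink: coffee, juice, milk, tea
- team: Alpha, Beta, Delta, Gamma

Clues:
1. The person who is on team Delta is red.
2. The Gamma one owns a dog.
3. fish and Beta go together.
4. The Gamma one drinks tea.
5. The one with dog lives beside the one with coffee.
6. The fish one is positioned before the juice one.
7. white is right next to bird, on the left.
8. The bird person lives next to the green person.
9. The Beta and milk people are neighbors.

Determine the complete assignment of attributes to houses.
Solution:

House | Color | Pet | Drink | Team
----------------------------------
  1   | blue | dog | tea | Gamma
  2   | white | fish | coffee | Beta
  3   | red | bird | milk | Delta
  4   | green | cat | juice | Alpha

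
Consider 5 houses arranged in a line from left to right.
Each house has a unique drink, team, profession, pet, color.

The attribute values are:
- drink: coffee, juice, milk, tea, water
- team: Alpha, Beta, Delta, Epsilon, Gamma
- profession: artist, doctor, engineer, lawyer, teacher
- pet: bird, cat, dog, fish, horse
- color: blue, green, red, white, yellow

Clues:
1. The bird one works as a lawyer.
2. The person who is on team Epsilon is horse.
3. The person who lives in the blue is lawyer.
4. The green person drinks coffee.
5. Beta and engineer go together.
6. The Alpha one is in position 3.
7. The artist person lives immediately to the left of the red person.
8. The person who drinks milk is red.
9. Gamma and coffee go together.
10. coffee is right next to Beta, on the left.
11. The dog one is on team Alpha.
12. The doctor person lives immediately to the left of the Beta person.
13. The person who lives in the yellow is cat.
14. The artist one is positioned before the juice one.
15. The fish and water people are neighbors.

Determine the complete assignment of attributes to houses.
Solution:

House | Drink | Team | Profession | Pet | Color
-----------------------------------------------
  1   | coffee | Gamma | doctor | fish | green
  2   | water | Beta | engineer | cat | yellow
  3   | tea | Alpha | artist | dog | white
  4   | milk | Epsilon | teacher | horse | red
  5   | juice | Delta | lawyer | bird | blue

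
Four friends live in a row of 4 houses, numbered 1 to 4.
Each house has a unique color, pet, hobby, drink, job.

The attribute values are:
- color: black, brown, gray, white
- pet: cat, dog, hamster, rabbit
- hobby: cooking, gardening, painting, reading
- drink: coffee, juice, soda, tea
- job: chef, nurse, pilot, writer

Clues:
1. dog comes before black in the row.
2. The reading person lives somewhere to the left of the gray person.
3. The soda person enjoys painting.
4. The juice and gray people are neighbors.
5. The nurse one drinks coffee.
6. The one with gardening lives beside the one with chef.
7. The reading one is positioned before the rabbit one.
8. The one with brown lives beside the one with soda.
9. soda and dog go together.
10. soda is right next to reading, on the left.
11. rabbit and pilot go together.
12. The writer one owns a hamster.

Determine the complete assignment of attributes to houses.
Solution:

House | Color | Pet | Hobby | Drink | Job
-----------------------------------------
  1   | brown | cat | gardening | coffee | nurse
  2   | white | dog | painting | soda | chef
  3   | black | hamster | reading | juice | writer
  4   | gray | rabbit | cooking | tea | pilot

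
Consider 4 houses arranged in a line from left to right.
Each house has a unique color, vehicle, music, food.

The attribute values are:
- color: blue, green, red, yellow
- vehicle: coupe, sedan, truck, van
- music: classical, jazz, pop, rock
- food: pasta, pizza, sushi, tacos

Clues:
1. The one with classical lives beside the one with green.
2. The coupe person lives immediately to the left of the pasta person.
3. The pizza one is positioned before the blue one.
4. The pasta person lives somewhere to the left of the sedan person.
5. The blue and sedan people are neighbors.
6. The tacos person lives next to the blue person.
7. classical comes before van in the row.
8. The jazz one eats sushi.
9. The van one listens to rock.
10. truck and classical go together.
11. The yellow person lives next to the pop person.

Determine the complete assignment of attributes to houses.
Solution:

House | Color | Vehicle | Music | Food
--------------------------------------
  1   | yellow | truck | classical | pizza
  2   | green | coupe | pop | tacos
  3   | blue | van | rock | pasta
  4   | red | sedan | jazz | sushi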